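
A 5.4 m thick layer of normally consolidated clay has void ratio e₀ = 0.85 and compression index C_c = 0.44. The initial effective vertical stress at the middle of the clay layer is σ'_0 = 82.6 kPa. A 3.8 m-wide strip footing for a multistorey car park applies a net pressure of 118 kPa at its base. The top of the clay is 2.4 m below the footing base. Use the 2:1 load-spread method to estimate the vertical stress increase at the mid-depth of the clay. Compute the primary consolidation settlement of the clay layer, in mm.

S_c ≈ 266 mm

Mid-depth of clay below the footing base: z = 2.4 + 5.4/2 = 5.1 m.
Stress increase at mid-clay by the 2:1 spreading method:
Δσ = qB/(B+z) = 118×3.8/(3.8+5.1) = 50.382 kPa
Final effective stress: σ'_f = σ'_0 + Δσ = 82.6 + 50.382 = 132.98 kPa.
Normally consolidated clay, so the full stress increment lies on the virgin compression line:
S_c = C_c·H/(1+e₀)·log₁₀(σ'_f/σ'_0) = 0.44×5.4/(1+0.85)×log₁₀(132.98/82.6)
    = 1.2843 × 0.20681 = 0.2656 m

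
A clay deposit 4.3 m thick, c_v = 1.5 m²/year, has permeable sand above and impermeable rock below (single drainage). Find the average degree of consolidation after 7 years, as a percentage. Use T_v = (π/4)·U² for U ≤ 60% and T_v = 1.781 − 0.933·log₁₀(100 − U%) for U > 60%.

U ≈ 80 %

Drainage path length: H_d = H = 4.3 m (single drainage).
T_v = c_v·t/H_d² = 1.5×7/4.3² = 0.56787.
T_v = 0.56787 corresponds to the U > 60% branch:
U = 1 − 10^((1.781 − T_v)/0.933)/100 = 0.8004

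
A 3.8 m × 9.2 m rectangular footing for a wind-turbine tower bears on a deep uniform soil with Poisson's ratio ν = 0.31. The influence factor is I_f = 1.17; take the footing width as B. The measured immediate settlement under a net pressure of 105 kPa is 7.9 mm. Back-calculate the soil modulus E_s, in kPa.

E_s ≈ 53400 kPa

S_e = q·B·(1−ν²)/E_s · I_f  ⇒  E_s = q·B·(1−ν²)·I_f / S_e.
E_s = 105 × 3.8 × 0.9039 × 1.17 / 0.0079 = 53410 kPa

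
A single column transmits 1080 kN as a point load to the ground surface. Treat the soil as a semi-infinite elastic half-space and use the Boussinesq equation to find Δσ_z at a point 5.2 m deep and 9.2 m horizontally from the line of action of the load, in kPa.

Δσ_z ≈ 0.55 kPa

Boussinesq vertical stress below a point load on an elastic half-space:
Δσ_z = 3P/(2πz²) · [1 + (r/z)²]^(−5/2)
r/z = 9.2/5.2 = 1.7692; [1+(r/z)²]^(−5/2) = 0.028846.
Δσ_z = 3×1080/(2π×5.2²) × 0.028846 = 19.07 × 0.028846 = 0.5501 kPa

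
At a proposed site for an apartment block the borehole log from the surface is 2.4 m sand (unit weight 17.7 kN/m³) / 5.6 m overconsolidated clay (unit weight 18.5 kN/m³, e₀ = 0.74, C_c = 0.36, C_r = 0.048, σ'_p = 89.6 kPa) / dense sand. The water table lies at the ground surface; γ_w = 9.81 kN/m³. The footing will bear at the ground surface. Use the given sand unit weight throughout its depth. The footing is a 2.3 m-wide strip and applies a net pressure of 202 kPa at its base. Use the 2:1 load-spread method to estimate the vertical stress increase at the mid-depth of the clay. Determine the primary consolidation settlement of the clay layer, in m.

S_c ≈ 0.13 m

Mid-depth of clay below the ground surface: z = 2.4 + 5.6/2 = 5.2 m.
Total vertical stress at mid-clay: σ_v = 17.7×2.4 + 18.5×2.8 = 94.28 kPa.
Pore pressure: u = 9.81×(5.2 − 0) = 51.012 kPa.
Initial effective stress: σ'_0 = σ_v − u = 94.28 − 51.012 = 43.268 kPa.
Stress increase at mid-clay by the 2:1 spreading method:
Δσ = qB/(B+z) = 202×2.3/(2.3+5.2) = 61.947 kPa
Final effective stress: σ'_f = 43.268 + 61.947 = 105.22 kPa.
σ'_f = 105.22 > σ'_p = 89.6 kPa, so the stress path crosses the preconsolidation pressure — recompression up to σ'_p, then virgin compression beyond:
S_c = H/(1+e₀)·[C_r·log₁₀(σ'_p/σ'_0) + C_c·log₁₀(σ'_f/σ'_p)]
    = 5.6/1.74 × [0.048×log₁₀(89.6/43.268) + 0.36×log₁₀(105.22/89.6)]
    = 3.2184 × [0.015175 + 0.025125] = 0.1297 m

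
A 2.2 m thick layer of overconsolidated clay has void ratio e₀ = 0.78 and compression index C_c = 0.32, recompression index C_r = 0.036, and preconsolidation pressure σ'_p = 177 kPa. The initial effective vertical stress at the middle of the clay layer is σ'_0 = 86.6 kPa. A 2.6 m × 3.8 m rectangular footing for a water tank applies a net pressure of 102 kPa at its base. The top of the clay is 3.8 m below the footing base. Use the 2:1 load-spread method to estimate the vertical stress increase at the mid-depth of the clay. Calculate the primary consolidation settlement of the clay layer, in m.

S_c ≈ 0.00317 m

Mid-depth of clay below the footing base: z = 3.8 + 2.2/2 = 4.9 m.
Stress increase at mid-clay by the 2:1 spreading method:
Δσ = qBL/((B+z)(L+z)) = 102×2.6×3.8/((2.6+4.9)(3.8+4.9)) = 15.445 kPa
Final effective stress: σ'_f = 86.6 + 15.445 = 102.04 kPa.
σ'_f = 102.04 ≤ σ'_p = 177 kPa, so the clay remains overconsolidated and only the recompression index applies:
S_c = C_r·H/(1+e₀)·log₁₀(σ'_f/σ'_0) = 0.036×2.2/1.78×log₁₀(102.04/86.6)
    = 0.044496 × 0.071253 = 0.00317 m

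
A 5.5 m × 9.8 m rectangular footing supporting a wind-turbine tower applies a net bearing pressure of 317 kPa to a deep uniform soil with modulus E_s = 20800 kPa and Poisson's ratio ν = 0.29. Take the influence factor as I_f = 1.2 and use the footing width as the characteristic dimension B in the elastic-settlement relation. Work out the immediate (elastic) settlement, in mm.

S_e ≈ 92.1 mm

Immediate (elastic) settlement: S_e = q·B·(1−ν²)/E_s · I_f.
S_e = 317 × 5.5 × (1 − 0.29²) / 20800 × 1.2
    = 317 × 5.5 × 0.9159 / 20800 × 1.2
    = 0.09213 m = 92.13 mm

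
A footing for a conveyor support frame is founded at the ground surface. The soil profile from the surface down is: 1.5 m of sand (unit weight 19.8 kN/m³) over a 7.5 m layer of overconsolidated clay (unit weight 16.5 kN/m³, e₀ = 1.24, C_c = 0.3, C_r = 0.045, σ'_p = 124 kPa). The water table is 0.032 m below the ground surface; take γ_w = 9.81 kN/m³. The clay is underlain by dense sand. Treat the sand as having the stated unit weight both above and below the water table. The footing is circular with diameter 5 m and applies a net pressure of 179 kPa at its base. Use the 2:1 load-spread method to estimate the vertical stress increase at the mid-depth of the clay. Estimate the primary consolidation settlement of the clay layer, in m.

S_c ≈ 0.0471 m

Mid-depth of clay below the ground surface: z = 1.5 + 7.5/2 = 5.25 m.
Total vertical stress at mid-clay: σ_v = 19.8×1.5 + 16.5×3.75 = 91.575 kPa.
Pore pressure: u = 9.81×(5.25 − 0.032) = 51.189 kPa.
Initial effective stress: σ'_0 = σ_v − u = 91.575 − 51.189 = 40.386 kPa.
Stress increase at mid-clay by the 2:1 spreading method:
Δσ ≈ qD²/(D+z)² = 179×5²/(5+5.25)² = 42.594 kPa
Final effective stress: σ'_f = 40.386 + 42.594 = 82.98 kPa.
σ'_f = 82.98 ≤ σ'_p = 124 kPa, so the clay remains overconsolidated and only the recompression index applies:
S_c = C_r·H/(1+e₀)·log₁₀(σ'_f/σ'_0) = 0.045×7.5/2.24×log₁₀(82.98/40.386)
    = 0.15067 × 0.31274 = 0.04712 m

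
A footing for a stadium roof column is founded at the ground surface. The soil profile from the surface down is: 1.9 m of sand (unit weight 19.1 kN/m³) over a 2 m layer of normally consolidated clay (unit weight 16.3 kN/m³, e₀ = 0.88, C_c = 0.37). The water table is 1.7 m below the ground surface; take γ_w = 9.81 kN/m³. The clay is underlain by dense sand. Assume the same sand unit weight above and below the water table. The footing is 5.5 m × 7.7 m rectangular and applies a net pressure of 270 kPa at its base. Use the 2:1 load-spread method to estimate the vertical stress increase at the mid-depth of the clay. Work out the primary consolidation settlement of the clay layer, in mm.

Mid-depth of clay below the ground surface: z = 1.9 + 2/2 = 2.9 m.
Total vertical stress at mid-clay: σ_v = 19.1×1.9 + 16.3×1 = 52.59 kPa.
Pore pressure: u = 9.81×(2.9 − 1.7) = 11.772 kPa.
Initial effective stress: σ'_0 = σ_v − u = 52.59 − 11.772 = 40.818 kPa.
Stress increase at mid-clay by the 2:1 spreading method:
Δσ = qBL/((B+z)(L+z)) = 270×5.5×7.7/((5.5+2.9)(7.7+2.9)) = 128.42 kPa
Final effective stress: σ'_f = σ'_0 + Δσ = 40.818 + 128.42 = 169.24 kPa.
Normally consolidated clay, so the full stress increment lies on the virgin compression line:
S_c = C_c·H/(1+e₀)·log₁₀(σ'_f/σ'_0) = 0.37×2/(1+0.88)×log₁₀(169.24/40.818)
    = 0.39362 × 0.61765 = 0.2431 m

S_c ≈ 243 mm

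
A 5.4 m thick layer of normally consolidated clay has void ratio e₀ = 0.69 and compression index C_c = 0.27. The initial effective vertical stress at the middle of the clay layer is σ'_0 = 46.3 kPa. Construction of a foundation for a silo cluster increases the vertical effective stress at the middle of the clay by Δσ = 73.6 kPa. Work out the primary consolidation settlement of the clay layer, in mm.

S_c ≈ 357 mm

Final effective stress: σ'_f = σ'_0 + Δσ = 46.3 + 73.6 = 119.9 kPa.
Normally consolidated clay, so the full stress increment lies on the virgin compression line:
S_c = C_c·H/(1+e₀)·log₁₀(σ'_f/σ'_0) = 0.27×5.4/(1+0.69)×log₁₀(119.9/46.3)
    = 0.86272 × 0.41324 = 0.3565 m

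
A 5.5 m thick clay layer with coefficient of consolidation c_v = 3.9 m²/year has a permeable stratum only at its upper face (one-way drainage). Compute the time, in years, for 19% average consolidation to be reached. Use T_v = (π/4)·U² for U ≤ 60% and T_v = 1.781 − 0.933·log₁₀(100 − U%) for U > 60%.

Drainage path length: H_d = H = 5.5 m (single drainage).
U ≤ 60%: T_v = (π/4)·U² = (π/4)×0.19² = 0.028353.
t = T_v·H_d²/c_v = 0.028353×5.5²/3.9 = 0.2199 years.

t ≈ 0.22 years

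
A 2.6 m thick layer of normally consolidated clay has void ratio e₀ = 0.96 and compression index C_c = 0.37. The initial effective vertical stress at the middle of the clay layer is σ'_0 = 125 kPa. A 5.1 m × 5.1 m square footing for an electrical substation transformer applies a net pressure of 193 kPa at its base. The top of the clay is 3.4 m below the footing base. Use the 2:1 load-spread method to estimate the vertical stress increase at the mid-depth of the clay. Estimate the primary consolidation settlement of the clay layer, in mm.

S_c ≈ 74.5 mm

Mid-depth of clay below the footing base: z = 3.4 + 2.6/2 = 4.7 m.
Stress increase at mid-clay by the 2:1 spreading method:
Δσ = qBL/((B+z)(L+z)) = 193×5.1×5.1/((5.1+4.7)(5.1+4.7)) = 52.269 kPa
Final effective stress: σ'_f = σ'_0 + Δσ = 125 + 52.269 = 177.27 kPa.
Normally consolidated clay, so the full stress increment lies on the virgin compression line:
S_c = C_c·H/(1+e₀)·log₁₀(σ'_f/σ'_0) = 0.37×2.6/(1+0.96)×log₁₀(177.27/125)
    = 0.49082 × 0.15173 = 0.07447 m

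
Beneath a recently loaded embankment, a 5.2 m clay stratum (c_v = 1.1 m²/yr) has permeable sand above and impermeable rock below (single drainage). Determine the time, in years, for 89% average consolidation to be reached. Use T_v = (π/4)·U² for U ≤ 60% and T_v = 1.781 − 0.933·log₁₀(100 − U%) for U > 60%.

t ≈ 19.9 years

Drainage path length: H_d = H = 5.2 m (single drainage).
U > 60%: T_v = 1.781 − 0.933·log₁₀(100 − 89) = 0.80938.
t = T_v·H_d²/c_v = 0.80938×5.2²/1.1 = 19.9 years.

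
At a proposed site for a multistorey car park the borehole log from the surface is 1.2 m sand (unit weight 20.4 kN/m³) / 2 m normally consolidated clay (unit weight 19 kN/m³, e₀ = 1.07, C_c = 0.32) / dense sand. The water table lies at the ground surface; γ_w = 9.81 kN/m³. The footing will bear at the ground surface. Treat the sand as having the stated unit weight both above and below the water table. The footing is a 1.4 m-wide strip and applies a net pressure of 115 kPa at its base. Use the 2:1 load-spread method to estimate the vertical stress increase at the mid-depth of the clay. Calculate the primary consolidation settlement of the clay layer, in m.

Mid-depth of clay below the ground surface: z = 1.2 + 2/2 = 2.2 m.
Total vertical stress at mid-clay: σ_v = 20.4×1.2 + 19×1 = 43.48 kPa.
Pore pressure: u = 9.81×(2.2 − 0) = 21.582 kPa.
Initial effective stress: σ'_0 = σ_v − u = 43.48 − 21.582 = 21.898 kPa.
Stress increase at mid-clay by the 2:1 spreading method:
Δσ = qB/(B+z) = 115×1.4/(1.4+2.2) = 44.722 kPa
Final effective stress: σ'_f = σ'_0 + Δσ = 21.898 + 44.722 = 66.62 kPa.
Normally consolidated clay, so the full stress increment lies on the virgin compression line:
S_c = C_c·H/(1+e₀)·log₁₀(σ'_f/σ'_0) = 0.32×2/(1+1.07)×log₁₀(66.62/21.898)
    = 0.30918 × 0.4832 = 0.1494 m

S_c ≈ 0.149 m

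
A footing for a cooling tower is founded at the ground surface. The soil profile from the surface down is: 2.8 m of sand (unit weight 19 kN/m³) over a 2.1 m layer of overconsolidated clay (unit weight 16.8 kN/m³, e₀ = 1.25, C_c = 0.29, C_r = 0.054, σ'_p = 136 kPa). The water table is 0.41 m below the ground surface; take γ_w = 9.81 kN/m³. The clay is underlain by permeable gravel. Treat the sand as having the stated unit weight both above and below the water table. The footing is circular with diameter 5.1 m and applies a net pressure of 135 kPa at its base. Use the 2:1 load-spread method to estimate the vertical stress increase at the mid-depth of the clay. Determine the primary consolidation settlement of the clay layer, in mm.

Mid-depth of clay below the ground surface: z = 2.8 + 2.1/2 = 3.85 m.
Total vertical stress at mid-clay: σ_v = 19×2.8 + 16.8×1.05 = 70.84 kPa.
Pore pressure: u = 9.81×(3.85 − 0.41) = 33.746 kPa.
Initial effective stress: σ'_0 = σ_v − u = 70.84 − 33.746 = 37.094 kPa.
Stress increase at mid-clay by the 2:1 spreading method:
Δσ ≈ qD²/(D+z)² = 135×5.1²/(5.1+3.85)² = 43.836 kPa
Final effective stress: σ'_f = 37.094 + 43.836 = 80.93 kPa.
σ'_f = 80.93 ≤ σ'_p = 136 kPa, so the clay remains overconsolidated and only the recompression index applies:
S_c = C_r·H/(1+e₀)·log₁₀(σ'_f/σ'_0) = 0.054×2.1/2.25×log₁₀(80.93/37.094)
    = 0.0504 × 0.33881 = 0.01708 m

S_c ≈ 17.1 mm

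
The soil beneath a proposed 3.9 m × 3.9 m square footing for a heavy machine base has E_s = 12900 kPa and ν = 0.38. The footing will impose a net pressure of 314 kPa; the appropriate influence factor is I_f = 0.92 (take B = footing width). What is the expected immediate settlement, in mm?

Immediate (elastic) settlement: S_e = q·B·(1−ν²)/E_s · I_f.
S_e = 314 × 3.9 × (1 − 0.38²) / 12900 × 0.92
    = 314 × 3.9 × 0.8556 / 12900 × 0.92
    = 0.07472 m = 74.72 mm

S_e ≈ 74.7 mm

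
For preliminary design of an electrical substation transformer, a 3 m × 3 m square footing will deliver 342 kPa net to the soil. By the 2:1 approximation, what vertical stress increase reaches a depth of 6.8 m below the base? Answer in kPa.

By the 2:1 method the load spreads at 1 horizontal : 2 vertical, so at depth z the loaded area has grown by z in each plan dimension:
Δσ = qBL/((B+z)(L+z)) = 342×3×3/((3+6.8)(3+6.8)) = 32.049 kPa

Δσ_z ≈ 32 kPa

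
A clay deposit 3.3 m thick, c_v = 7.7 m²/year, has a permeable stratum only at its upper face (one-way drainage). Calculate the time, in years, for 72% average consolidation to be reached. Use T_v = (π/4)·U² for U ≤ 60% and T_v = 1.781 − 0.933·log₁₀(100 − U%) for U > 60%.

Drainage path length: H_d = H = 3.3 m (single drainage).
U > 60%: T_v = 1.781 − 0.933·log₁₀(100 − 72) = 0.4308.
t = T_v·H_d²/c_v = 0.4308×3.3²/7.7 = 0.6093 years.

t ≈ 0.609 years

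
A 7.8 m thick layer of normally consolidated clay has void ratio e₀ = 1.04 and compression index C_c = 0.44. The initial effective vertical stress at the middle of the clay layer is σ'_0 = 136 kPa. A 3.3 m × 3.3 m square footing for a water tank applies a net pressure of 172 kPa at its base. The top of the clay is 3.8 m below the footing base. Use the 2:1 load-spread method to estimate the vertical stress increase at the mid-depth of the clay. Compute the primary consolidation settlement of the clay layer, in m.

Mid-depth of clay below the footing base: z = 3.8 + 7.8/2 = 7.7 m.
Stress increase at mid-clay by the 2:1 spreading method:
Δσ = qBL/((B+z)(L+z)) = 172×3.3×3.3/((3.3+7.7)(3.3+7.7)) = 15.48 kPa
Final effective stress: σ'_f = σ'_0 + Δσ = 136 + 15.48 = 151.48 kPa.
Normally consolidated clay, so the full stress increment lies on the virgin compression line:
S_c = C_c·H/(1+e₀)·log₁₀(σ'_f/σ'_0) = 0.44×7.8/(1+1.04)×log₁₀(151.48/136)
    = 1.6824 × 0.046816 = 0.07876 m

S_c ≈ 0.0788 m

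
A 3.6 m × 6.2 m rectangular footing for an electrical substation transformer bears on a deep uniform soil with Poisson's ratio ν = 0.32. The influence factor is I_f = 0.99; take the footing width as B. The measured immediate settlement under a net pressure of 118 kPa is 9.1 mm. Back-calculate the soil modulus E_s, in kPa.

E_s ≈ 41500 kPa

S_e = q·B·(1−ν²)/E_s · I_f  ⇒  E_s = q·B·(1−ν²)·I_f / S_e.
E_s = 118 × 3.6 × 0.8976 × 0.99 / 0.0091 = 41480 kPa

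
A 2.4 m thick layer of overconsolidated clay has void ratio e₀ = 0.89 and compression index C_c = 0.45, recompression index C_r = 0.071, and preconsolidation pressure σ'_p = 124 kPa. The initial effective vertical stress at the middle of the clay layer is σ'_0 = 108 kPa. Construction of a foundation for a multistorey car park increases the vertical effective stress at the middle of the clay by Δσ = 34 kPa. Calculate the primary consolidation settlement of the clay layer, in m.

Final effective stress: σ'_f = 108 + 34 = 142 kPa.
σ'_f = 142 > σ'_p = 124 kPa, so the stress path crosses the preconsolidation pressure — recompression up to σ'_p, then virgin compression beyond:
S_c = H/(1+e₀)·[C_r·log₁₀(σ'_p/σ'_0) + C_c·log₁₀(σ'_f/σ'_p)]
    = 2.4/1.89 × [0.071×log₁₀(124/108) + 0.45×log₁₀(142/124)]
    = 1.2698 × [0.0042599 + 0.02649] = 0.03905 m

S_c ≈ 0.039 m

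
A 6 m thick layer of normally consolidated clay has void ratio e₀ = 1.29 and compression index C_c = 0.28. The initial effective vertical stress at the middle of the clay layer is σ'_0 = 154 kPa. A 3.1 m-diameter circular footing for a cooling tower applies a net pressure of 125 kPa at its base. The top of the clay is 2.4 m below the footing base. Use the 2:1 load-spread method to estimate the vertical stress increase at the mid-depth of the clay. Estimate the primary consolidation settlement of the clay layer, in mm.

S_c ≈ 32.7 mm

Mid-depth of clay below the footing base: z = 2.4 + 6/2 = 5.4 m.
Stress increase at mid-clay by the 2:1 spreading method:
Δσ ≈ qD²/(D+z)² = 125×3.1²/(3.1+5.4)² = 16.626 kPa
Final effective stress: σ'_f = σ'_0 + Δσ = 154 + 16.626 = 170.63 kPa.
Normally consolidated clay, so the full stress increment lies on the virgin compression line:
S_c = C_c·H/(1+e₀)·log₁₀(σ'_f/σ'_0) = 0.28×6/(1+1.29)×log₁₀(170.63/154)
    = 0.73362 × 0.044535 = 0.03267 m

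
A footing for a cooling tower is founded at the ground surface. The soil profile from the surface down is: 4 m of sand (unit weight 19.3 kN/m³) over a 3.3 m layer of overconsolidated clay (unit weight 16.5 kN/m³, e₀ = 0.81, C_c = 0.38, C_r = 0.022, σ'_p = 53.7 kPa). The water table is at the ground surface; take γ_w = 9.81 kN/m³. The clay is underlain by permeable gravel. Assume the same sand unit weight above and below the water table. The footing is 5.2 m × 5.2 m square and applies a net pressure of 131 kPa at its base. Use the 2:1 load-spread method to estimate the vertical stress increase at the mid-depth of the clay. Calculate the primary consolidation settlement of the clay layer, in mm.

S_c ≈ 118 mm

Mid-depth of clay below the ground surface: z = 4 + 3.3/2 = 5.65 m.
Total vertical stress at mid-clay: σ_v = 19.3×4 + 16.5×1.65 = 104.42 kPa.
Pore pressure: u = 9.81×(5.65 − 0) = 55.427 kPa.
Initial effective stress: σ'_0 = σ_v − u = 104.42 − 55.427 = 48.993 kPa.
Stress increase at mid-clay by the 2:1 spreading method:
Δσ = qBL/((B+z)(L+z)) = 131×5.2×5.2/((5.2+5.65)(5.2+5.65)) = 30.09 kPa
Final effective stress: σ'_f = 48.993 + 30.09 = 79.083 kPa.
σ'_f = 79.083 > σ'_p = 53.7 kPa, so the stress path crosses the preconsolidation pressure — recompression up to σ'_p, then virgin compression beyond:
S_c = H/(1+e₀)·[C_r·log₁₀(σ'_p/σ'_0) + C_c·log₁₀(σ'_f/σ'_p)]
    = 3.3/1.81 × [0.022×log₁₀(53.7/48.993) + 0.38×log₁₀(79.083/53.7)]
    = 1.8232 × [0.00087649 + 0.063881] = 0.1181 m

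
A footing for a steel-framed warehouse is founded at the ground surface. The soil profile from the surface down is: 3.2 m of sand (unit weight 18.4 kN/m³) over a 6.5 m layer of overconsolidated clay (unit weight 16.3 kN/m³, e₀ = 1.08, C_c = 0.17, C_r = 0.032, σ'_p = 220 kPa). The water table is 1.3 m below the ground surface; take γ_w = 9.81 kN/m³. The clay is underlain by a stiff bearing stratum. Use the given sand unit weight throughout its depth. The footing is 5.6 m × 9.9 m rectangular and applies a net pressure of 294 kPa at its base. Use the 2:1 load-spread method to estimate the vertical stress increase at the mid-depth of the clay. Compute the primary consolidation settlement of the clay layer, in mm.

S_c ≈ 37.1 mm

Mid-depth of clay below the ground surface: z = 3.2 + 6.5/2 = 6.45 m.
Total vertical stress at mid-clay: σ_v = 18.4×3.2 + 16.3×3.25 = 111.85 kPa.
Pore pressure: u = 9.81×(6.45 − 1.3) = 50.522 kPa.
Initial effective stress: σ'_0 = σ_v − u = 111.85 − 50.522 = 61.328 kPa.
Stress increase at mid-clay by the 2:1 spreading method:
Δσ = qBL/((B+z)(L+z)) = 294×5.6×9.9/((5.6+6.45)(9.9+6.45)) = 82.731 kPa
Final effective stress: σ'_f = 61.328 + 82.731 = 144.06 kPa.
σ'_f = 144.06 ≤ σ'_p = 220 kPa, so the clay remains overconsolidated and only the recompression index applies:
S_c = C_r·H/(1+e₀)·log₁₀(σ'_f/σ'_0) = 0.032×6.5/2.08×log₁₀(144.06/61.328)
    = 0.1 × 0.37088 = 0.03709 m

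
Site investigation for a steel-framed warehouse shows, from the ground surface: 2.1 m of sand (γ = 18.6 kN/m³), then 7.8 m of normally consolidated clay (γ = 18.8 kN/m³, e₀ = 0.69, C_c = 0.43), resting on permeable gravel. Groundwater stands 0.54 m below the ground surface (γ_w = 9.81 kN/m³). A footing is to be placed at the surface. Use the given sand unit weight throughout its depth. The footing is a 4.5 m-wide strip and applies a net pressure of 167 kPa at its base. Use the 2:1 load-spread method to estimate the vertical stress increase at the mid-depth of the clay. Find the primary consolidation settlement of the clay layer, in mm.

S_c ≈ 686 mm

Mid-depth of clay below the ground surface: z = 2.1 + 7.8/2 = 6 m.
Total vertical stress at mid-clay: σ_v = 18.6×2.1 + 18.8×3.9 = 112.38 kPa.
Pore pressure: u = 9.81×(6 − 0.54) = 53.563 kPa.
Initial effective stress: σ'_0 = σ_v − u = 112.38 − 53.563 = 58.817 kPa.
Stress increase at mid-clay by the 2:1 spreading method:
Δσ = qB/(B+z) = 167×4.5/(4.5+6) = 71.571 kPa
Final effective stress: σ'_f = σ'_0 + Δσ = 58.817 + 71.571 = 130.39 kPa.
Normally consolidated clay, so the full stress increment lies on the virgin compression line:
S_c = C_c·H/(1+e₀)·log₁₀(σ'_f/σ'_0) = 0.43×7.8/(1+0.69)×log₁₀(130.39/58.817)
    = 1.9846 × 0.34574 = 0.6862 m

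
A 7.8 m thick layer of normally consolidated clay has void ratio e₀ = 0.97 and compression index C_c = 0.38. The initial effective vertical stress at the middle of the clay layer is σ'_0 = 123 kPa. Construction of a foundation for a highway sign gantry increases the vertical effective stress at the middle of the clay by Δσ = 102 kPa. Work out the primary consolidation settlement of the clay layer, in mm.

S_c ≈ 395 mm

Final effective stress: σ'_f = σ'_0 + Δσ = 123 + 102 = 225 kPa.
Normally consolidated clay, so the full stress increment lies on the virgin compression line:
S_c = C_c·H/(1+e₀)·log₁₀(σ'_f/σ'_0) = 0.38×7.8/(1+0.97)×log₁₀(225/123)
    = 1.5046 × 0.26228 = 0.3946 m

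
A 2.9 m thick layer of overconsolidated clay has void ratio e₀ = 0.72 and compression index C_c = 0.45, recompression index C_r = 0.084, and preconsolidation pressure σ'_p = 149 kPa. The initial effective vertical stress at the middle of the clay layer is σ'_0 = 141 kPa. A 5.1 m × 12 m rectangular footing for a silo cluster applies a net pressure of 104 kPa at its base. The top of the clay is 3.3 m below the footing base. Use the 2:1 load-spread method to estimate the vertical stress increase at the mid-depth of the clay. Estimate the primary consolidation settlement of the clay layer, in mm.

Mid-depth of clay below the footing base: z = 3.3 + 2.9/2 = 4.75 m.
Stress increase at mid-clay by the 2:1 spreading method:
Δσ = qBL/((B+z)(L+z)) = 104×5.1×12/((5.1+4.75)(12+4.75)) = 38.577 kPa
Final effective stress: σ'_f = 141 + 38.577 = 179.58 kPa.
σ'_f = 179.58 > σ'_p = 149 kPa, so the stress path crosses the preconsolidation pressure — recompression up to σ'_p, then virgin compression beyond:
S_c = H/(1+e₀)·[C_r·log₁₀(σ'_p/σ'_0) + C_c·log₁₀(σ'_f/σ'_p)]
    = 2.9/1.72 × [0.084×log₁₀(149/141) + 0.45×log₁₀(179.58/149)]
    = 1.686 × [0.0020132 + 0.036482] = 0.0649 m

S_c ≈ 64.9 mm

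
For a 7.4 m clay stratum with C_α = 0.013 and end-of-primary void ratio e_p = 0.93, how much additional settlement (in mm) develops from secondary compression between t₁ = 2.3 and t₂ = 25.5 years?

S_s ≈ 52.1 mm

Secondary compression: S_s = C_α·H/(1+e_p)·log₁₀(t₂/t₁)
S_s = 0.013×7.4/(1+0.93)×log₁₀(25.5/2.3)
    = 0.04984 × 1.045 = 0.05208 m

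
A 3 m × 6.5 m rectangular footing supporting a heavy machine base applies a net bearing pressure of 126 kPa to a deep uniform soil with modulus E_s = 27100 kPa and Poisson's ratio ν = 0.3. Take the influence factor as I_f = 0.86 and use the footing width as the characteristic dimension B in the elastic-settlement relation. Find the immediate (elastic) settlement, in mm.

Immediate (elastic) settlement: S_e = q·B·(1−ν²)/E_s · I_f.
S_e = 126 × 3 × (1 − 0.3²) / 27100 × 0.86
    = 126 × 3 × 0.91 / 27100 × 0.86
    = 0.01092 m = 10.92 mm

S_e ≈ 10.9 mm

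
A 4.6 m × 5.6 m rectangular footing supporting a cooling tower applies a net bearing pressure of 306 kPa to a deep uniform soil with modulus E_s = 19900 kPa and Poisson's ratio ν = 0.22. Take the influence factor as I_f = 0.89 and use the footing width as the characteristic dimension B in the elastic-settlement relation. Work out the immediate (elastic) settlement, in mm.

Immediate (elastic) settlement: S_e = q·B·(1−ν²)/E_s · I_f.
S_e = 306 × 4.6 × (1 − 0.22²) / 19900 × 0.89
    = 306 × 4.6 × 0.9516 / 19900 × 0.89
    = 0.05991 m = 59.91 mm

S_e ≈ 59.9 mm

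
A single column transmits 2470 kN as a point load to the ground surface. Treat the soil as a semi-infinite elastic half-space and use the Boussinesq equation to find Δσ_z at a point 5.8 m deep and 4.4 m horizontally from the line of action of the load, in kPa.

Δσ_z ≈ 11.3 kPa

Boussinesq vertical stress below a point load on an elastic half-space:
Δσ_z = 3P/(2πz²) · [1 + (r/z)²]^(−5/2)
r/z = 4.4/5.8 = 0.75862; [1+(r/z)²]^(−5/2) = 0.32096.
Δσ_z = 3×2470/(2π×5.8²) × 0.32096 = 35.058 × 0.32096 = 11.25 kPa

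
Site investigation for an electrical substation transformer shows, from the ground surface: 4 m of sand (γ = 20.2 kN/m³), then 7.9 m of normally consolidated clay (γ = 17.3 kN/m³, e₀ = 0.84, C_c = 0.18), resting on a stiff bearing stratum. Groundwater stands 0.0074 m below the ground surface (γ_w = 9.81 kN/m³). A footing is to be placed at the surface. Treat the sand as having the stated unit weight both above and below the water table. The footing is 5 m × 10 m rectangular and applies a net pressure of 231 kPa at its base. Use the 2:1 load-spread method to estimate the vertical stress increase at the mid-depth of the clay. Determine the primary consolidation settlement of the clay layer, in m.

Mid-depth of clay below the ground surface: z = 4 + 7.9/2 = 7.95 m.
Total vertical stress at mid-clay: σ_v = 20.2×4 + 17.3×3.95 = 149.13 kPa.
Pore pressure: u = 9.81×(7.95 − 0.0074) = 77.921 kPa.
Initial effective stress: σ'_0 = σ_v − u = 149.13 − 77.921 = 71.209 kPa.
Stress increase at mid-clay by the 2:1 spreading method:
Δσ = qBL/((B+z)(L+z)) = 231×5×10/((5+7.95)(10+7.95)) = 49.688 kPa
Final effective stress: σ'_f = σ'_0 + Δσ = 71.209 + 49.688 = 120.9 kPa.
Normally consolidated clay, so the full stress increment lies on the virgin compression line:
S_c = C_c·H/(1+e₀)·log₁₀(σ'_f/σ'_0) = 0.18×7.9/(1+0.84)×log₁₀(120.9/71.209)
    = 0.77283 × 0.22989 = 0.1777 m

S_c ≈ 0.178 m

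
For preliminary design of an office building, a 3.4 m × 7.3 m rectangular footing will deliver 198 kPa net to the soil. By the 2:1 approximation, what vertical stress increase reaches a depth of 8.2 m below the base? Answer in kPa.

Δσ_z ≈ 27.3 kPa

By the 2:1 method the load spreads at 1 horizontal : 2 vertical, so at depth z the loaded area has grown by z in each plan dimension:
Δσ = qBL/((B+z)(L+z)) = 198×3.4×7.3/((3.4+8.2)(7.3+8.2)) = 27.332 kPa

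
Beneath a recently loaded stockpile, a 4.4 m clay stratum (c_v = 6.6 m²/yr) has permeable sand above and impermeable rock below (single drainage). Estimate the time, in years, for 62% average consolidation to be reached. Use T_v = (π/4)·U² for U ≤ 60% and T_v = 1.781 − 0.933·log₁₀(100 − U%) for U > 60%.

t ≈ 0.901 years

Drainage path length: H_d = H = 4.4 m (single drainage).
U > 60%: T_v = 1.781 − 0.933·log₁₀(100 − 62) = 0.30706.
t = T_v·H_d²/c_v = 0.30706×4.4²/6.6 = 0.9007 years.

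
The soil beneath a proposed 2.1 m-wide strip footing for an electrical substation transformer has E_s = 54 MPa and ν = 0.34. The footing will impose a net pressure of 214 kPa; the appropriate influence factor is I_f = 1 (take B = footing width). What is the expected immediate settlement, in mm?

Immediate (elastic) settlement: S_e = q·B·(1−ν²)/E_s · I_f.
E_s = 54 MPa = 54000 kPa.
S_e = 214 × 2.1 × (1 − 0.34²) / 54000 × 1
    = 214 × 2.1 × 0.8844 / 54000 × 1
    = 0.00736 m = 7.36 mm

S_e ≈ 7.36 mm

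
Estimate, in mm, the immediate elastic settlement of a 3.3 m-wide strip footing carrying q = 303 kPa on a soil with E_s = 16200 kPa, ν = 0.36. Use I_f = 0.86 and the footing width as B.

S_e ≈ 46.2 mm

Immediate (elastic) settlement: S_e = q·B·(1−ν²)/E_s · I_f.
S_e = 303 × 3.3 × (1 − 0.36²) / 16200 × 0.86
    = 303 × 3.3 × 0.8704 / 16200 × 0.86
    = 0.0462 m = 46.2 mm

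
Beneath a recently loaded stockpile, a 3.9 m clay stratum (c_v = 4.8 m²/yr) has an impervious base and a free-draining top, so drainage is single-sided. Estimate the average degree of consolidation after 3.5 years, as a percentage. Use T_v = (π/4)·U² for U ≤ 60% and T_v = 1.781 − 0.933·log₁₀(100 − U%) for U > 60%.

Drainage path length: H_d = H = 3.9 m (single drainage).
T_v = c_v·t/H_d² = 4.8×3.5/3.9² = 1.1045.
T_v = 1.1045 corresponds to the U > 60% branch:
U = 1 − 10^((1.781 − T_v)/0.933)/100 = 0.9469

U ≈ 94.7 %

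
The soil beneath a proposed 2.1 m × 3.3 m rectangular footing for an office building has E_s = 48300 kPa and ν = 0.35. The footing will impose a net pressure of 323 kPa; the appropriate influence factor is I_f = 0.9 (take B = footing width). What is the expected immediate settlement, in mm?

Immediate (elastic) settlement: S_e = q·B·(1−ν²)/E_s · I_f.
S_e = 323 × 2.1 × (1 − 0.35²) / 48300 × 0.9
    = 323 × 2.1 × 0.8775 / 48300 × 0.9
    = 0.01109 m = 11.09 mm

S_e ≈ 11.1 mm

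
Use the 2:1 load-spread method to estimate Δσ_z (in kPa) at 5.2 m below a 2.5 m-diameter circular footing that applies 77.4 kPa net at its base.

By the 2:1 method the load spreads at 1 horizontal : 2 vertical, so at depth z the loaded area has grown by z in each plan dimension:
Δσ ≈ qD²/(D+z)² = 77.4×2.5²/(2.5+5.2)² = 8.159 kPa

Δσ_z ≈ 8.16 kPa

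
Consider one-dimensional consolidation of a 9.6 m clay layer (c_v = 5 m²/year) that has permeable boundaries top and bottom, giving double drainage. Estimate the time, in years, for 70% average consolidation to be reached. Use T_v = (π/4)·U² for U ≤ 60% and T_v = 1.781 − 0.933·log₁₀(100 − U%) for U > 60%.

t ≈ 1.86 years

Drainage path length: H_d = H/2 = 4.8 m (double drainage).
U > 60%: T_v = 1.781 − 0.933·log₁₀(100 − 70) = 0.40285.
t = T_v·H_d²/c_v = 0.40285×4.8²/5 = 1.856 years.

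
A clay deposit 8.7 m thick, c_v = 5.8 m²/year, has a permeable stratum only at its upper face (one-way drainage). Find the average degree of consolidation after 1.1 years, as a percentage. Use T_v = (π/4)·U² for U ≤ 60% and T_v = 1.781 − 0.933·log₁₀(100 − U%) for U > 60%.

Drainage path length: H_d = H = 8.7 m (single drainage).
T_v = c_v·t/H_d² = 5.8×1.1/8.7² = 0.084291.
T_v = 0.084291 corresponds to the U ≤ 60% branch:
U = √(4T_v/π) = 0.3276

U ≈ 32.8 %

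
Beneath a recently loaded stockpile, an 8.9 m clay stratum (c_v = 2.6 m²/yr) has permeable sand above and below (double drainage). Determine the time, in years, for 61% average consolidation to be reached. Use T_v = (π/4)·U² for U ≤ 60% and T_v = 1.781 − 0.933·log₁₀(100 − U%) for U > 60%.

Drainage path length: H_d = H/2 = 4.45 m (double drainage).
U > 60%: T_v = 1.781 − 0.933·log₁₀(100 − 61) = 0.29654.
t = T_v·H_d²/c_v = 0.29654×4.45²/2.6 = 2.259 years.

t ≈ 2.26 years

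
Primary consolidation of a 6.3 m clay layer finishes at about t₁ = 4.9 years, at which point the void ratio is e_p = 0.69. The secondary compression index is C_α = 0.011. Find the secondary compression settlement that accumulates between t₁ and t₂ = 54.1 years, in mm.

Secondary compression: S_s = C_α·H/(1+e_p)·log₁₀(t₂/t₁)
S_s = 0.011×6.3/(1+0.69)×log₁₀(54.1/4.9)
    = 0.04101 × 1.043 = 0.04277 m

S_s ≈ 42.8 mm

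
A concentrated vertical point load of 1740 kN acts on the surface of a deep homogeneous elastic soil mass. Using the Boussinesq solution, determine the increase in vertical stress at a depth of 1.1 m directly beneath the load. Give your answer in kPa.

Boussinesq vertical stress below a point load on an elastic half-space:
Δσ_z = 3P/(2πz²) · [1 + (r/z)²]^(−5/2)
r/z = 0/1.1 = 0; [1+(r/z)²]^(−5/2) = 1.
Δσ_z = 3×1740/(2π×1.1²) × 1 = 686.6 × 1 = 686.6 kPa

Δσ_z ≈ 687 kPa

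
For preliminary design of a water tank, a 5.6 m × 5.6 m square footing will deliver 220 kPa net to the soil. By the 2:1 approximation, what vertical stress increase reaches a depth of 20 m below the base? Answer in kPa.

Δσ_z ≈ 10.5 kPa

By the 2:1 method the load spreads at 1 horizontal : 2 vertical, so at depth z the loaded area has grown by z in each plan dimension:
Δσ = qBL/((B+z)(L+z)) = 220×5.6×5.6/((5.6+20)(5.6+20)) = 10.527 kPa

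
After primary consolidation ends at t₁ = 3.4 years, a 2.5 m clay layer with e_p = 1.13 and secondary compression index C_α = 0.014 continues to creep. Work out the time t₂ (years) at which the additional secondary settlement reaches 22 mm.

t₂ ≈ 74.2 years

S_s = C_α·H/(1+e_p)·log₁₀(t₂/t₁) ⇒ log₁₀(t₂/t₁) = S_s·(1+e_p)/(C_α·H).
log₁₀(t₂/t₁) = 0.022 × (1+1.13) / (0.014×2.5) = 1.339
t₂ = t₁ × 10^1.339 = 3.4 × 21.82 = 74.19 years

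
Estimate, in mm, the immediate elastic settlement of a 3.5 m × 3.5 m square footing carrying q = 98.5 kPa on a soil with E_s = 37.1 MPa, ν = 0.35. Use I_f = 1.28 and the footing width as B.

Immediate (elastic) settlement: S_e = q·B·(1−ν²)/E_s · I_f.
E_s = 37.1 MPa = 37100 kPa.
S_e = 98.5 × 3.5 × (1 − 0.35²) / 37100 × 1.28
    = 98.5 × 3.5 × 0.8775 / 37100 × 1.28
    = 0.01044 m = 10.44 mm

S_e ≈ 10.4 mm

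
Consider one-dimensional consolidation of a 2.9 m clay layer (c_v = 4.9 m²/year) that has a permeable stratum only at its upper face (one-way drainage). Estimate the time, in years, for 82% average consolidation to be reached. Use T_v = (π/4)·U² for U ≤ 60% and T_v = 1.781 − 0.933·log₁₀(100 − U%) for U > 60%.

t ≈ 1.05 years

Drainage path length: H_d = H = 2.9 m (single drainage).
U > 60%: T_v = 1.781 − 0.933·log₁₀(100 − 82) = 0.60983.
t = T_v·H_d²/c_v = 0.60983×2.9²/4.9 = 1.047 years.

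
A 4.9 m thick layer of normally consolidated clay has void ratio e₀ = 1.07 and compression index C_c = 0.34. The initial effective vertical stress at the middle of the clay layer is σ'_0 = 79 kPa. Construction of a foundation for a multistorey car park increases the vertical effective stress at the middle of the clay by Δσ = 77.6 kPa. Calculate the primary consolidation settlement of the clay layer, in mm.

Final effective stress: σ'_f = σ'_0 + Δσ = 79 + 77.6 = 156.6 kPa.
Normally consolidated clay, so the full stress increment lies on the virgin compression line:
S_c = C_c·H/(1+e₀)·log₁₀(σ'_f/σ'_0) = 0.34×4.9/(1+1.07)×log₁₀(156.6/79)
    = 0.80483 × 0.29716 = 0.2392 m

S_c ≈ 239 mm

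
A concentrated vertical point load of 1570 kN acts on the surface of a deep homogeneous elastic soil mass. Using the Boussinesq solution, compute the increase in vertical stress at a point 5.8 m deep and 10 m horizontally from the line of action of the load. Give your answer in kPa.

Δσ_z ≈ 0.708 kPa

Boussinesq vertical stress below a point load on an elastic half-space:
Δσ_z = 3P/(2πz²) · [1 + (r/z)²]^(−5/2)
r/z = 10/5.8 = 1.7241; [1+(r/z)²]^(−5/2) = 0.031791.
Δσ_z = 3×1570/(2π×5.8²) × 0.031791 = 22.284 × 0.031791 = 0.7084 kPa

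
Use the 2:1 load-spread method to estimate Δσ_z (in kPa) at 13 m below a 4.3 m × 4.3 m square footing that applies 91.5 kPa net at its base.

Δσ_z ≈ 5.65 kPa

By the 2:1 method the load spreads at 1 horizontal : 2 vertical, so at depth z the loaded area has grown by z in each plan dimension:
Δσ = qBL/((B+z)(L+z)) = 91.5×4.3×4.3/((4.3+13)(4.3+13)) = 5.6528 kPa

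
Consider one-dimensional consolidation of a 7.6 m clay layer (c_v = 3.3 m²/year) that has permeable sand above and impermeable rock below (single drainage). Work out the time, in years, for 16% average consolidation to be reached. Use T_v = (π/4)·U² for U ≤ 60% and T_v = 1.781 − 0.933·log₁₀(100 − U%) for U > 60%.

Drainage path length: H_d = H = 7.6 m (single drainage).
U ≤ 60%: T_v = (π/4)·U² = (π/4)×0.16² = 0.020106.
t = T_v·H_d²/c_v = 0.020106×7.6²/3.3 = 0.3519 years.

t ≈ 0.352 years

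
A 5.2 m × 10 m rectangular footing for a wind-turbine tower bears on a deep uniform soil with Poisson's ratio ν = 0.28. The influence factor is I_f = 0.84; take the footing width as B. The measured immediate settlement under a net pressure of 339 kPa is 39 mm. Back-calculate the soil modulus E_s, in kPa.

S_e = q·B·(1−ν²)/E_s · I_f  ⇒  E_s = q·B·(1−ν²)·I_f / S_e.
E_s = 339 × 5.2 × 0.9216 × 0.84 / 0.039 = 34990 kPa

E_s ≈ 35000 kPa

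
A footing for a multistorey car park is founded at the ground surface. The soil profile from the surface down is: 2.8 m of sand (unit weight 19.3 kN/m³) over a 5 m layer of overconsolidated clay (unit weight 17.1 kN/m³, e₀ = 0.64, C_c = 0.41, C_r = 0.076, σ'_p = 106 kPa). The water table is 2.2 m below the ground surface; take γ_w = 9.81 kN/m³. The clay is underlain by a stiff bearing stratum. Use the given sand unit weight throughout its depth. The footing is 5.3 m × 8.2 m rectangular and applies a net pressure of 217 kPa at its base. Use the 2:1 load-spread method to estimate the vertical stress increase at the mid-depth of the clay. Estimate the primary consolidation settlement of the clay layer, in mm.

Mid-depth of clay below the ground surface: z = 2.8 + 5/2 = 5.3 m.
Total vertical stress at mid-clay: σ_v = 19.3×2.8 + 17.1×2.5 = 96.79 kPa.
Pore pressure: u = 9.81×(5.3 − 2.2) = 30.411 kPa.
Initial effective stress: σ'_0 = σ_v − u = 96.79 − 30.411 = 66.379 kPa.
Stress increase at mid-clay by the 2:1 spreading method:
Δσ = qBL/((B+z)(L+z)) = 217×5.3×8.2/((5.3+5.3)(8.2+5.3)) = 65.904 kPa
Final effective stress: σ'_f = 66.379 + 65.904 = 132.28 kPa.
σ'_f = 132.28 > σ'_p = 106 kPa, so the stress path crosses the preconsolidation pressure — recompression up to σ'_p, then virgin compression beyond:
S_c = H/(1+e₀)·[C_r·log₁₀(σ'_p/σ'_0) + C_c·log₁₀(σ'_f/σ'_p)]
    = 5/1.64 × [0.076×log₁₀(106/66.379) + 0.41×log₁₀(132.28/106)]
    = 3.0488 × [0.015449 + 0.039437] = 0.1673 m

S_c ≈ 167 mm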